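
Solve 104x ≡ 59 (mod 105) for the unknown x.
x ≡ 46 (mod 105)

gcd(104, 105) = 1, which divides 59, so solutions exist.
Find 104^(-1) mod 105 by the extended Euclidean algorithm:
105 = 1 × 104 + 1  ⟹  1 = (1)·105 + (-1)·104
So (-1)·104 ≡ 1 (mod 105), i.e. 104^(-1) ≡ -1 ≡ 104 (mod 105).
x ≡ 104 × 59 = 6136 ≡ 46 (mod 105).
Check: 104 × 46 = 4784 ≡ 59 (mod 105).
Unique solution: x ≡ 46 (mod 105)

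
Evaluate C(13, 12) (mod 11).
2

Using Lucas' theorem:
Write n=13 and k=12 in base 11:
n in base 11: [1, 2]
k in base 11: [1, 1]
C(13,12) mod 11 = ∏ C(n_i, k_i) mod 11
Digit binomials (mod 11): C(1,1) = 1; C(2,1) = 2
Product: 1 × 2 = 2 ≡ 2 (mod 11)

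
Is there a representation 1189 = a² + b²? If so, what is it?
10² + 33² (a=10, b=33)

Factorization: 1189 = 29 × 41
By Fermat: n is sum of two squares iff every prime p ≡ 3 (mod 4) appears to even power.
All primes ≡ 3 (mod 4) appear to even power.
Search a = 0, 1, 2, … for 1189 - a² a perfect square: first hit at a = 10: 1189 - 100 = 1089 = 33².
1189 = 10² + 33² = 100 + 1089 ✓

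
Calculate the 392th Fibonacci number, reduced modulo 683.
669

Matrix identity: Q^n = [[F_(n+1), F_n], [F_n, F_(n-1)]] with Q = [[1,1],[1,0]].
n = 392 = 110001000₂. Square-and-multiply, entries mod 683:
Q^1 = [[1,1],[1,0]]
Q^3 = (Q^1)²·Q = [[3,2],[2,1]]
Q^6 = (Q^3)² = [[13,8],[8,5]]
Q^12 = (Q^6)² = [[233,144],[144,89]]
Q^24 = (Q^12)² = [[578,607],[607,654]]
Q^49 = (Q^24)²·Q = [[348,409],[409,622]]
Q^98 = (Q^49)² = [[159,590],[590,252]]
Q^196 = (Q^98)² = [[463,25],[25,438]]
Q^392 = (Q^196)² = [[532,669],[669,546]]
F_392 mod 683 = Q^392[0][1] = 669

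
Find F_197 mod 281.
280

Matrix identity: Q^n = [[F_(n+1), F_n], [F_n, F_(n-1)]] with Q = [[1,1],[1,0]].
n = 197 = 11000101₂. Square-and-multiply, entries mod 281:
Q^1 = [[1,1],[1,0]]
Q^3 = (Q^1)²·Q = [[3,2],[2,1]]
Q^6 = (Q^3)² = [[13,8],[8,5]]
Q^12 = (Q^6)² = [[233,144],[144,89]]
Q^24 = (Q^12)² = [[279,3],[3,276]]
Q^49 = (Q^24)²·Q = [[273,13],[13,260]]
Q^98 = (Q^49)² = [[233,185],[185,48]]
Q^197 = (Q^98)²·Q = [[280,280],[280,0]]
F_197 mod 281 = Q^197[0][1] = 280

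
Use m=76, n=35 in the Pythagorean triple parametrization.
(4551, 5320, 7001)

Euclid's formula: a = m² - n², b = 2mn, c = m² + n²
m = 76, n = 35
a = 76² - 35² = 5776 - 1225 = 4551
b = 2 × 76 × 35 = 5320
c = 76² + 35² = 5776 + 1225 = 7001
Verification: 4551² + 5320² = 20711601 + 28302400 = 49014001 = 7001² ✓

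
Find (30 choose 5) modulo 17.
12

Using Lucas' theorem:
Write n=30 and k=5 in base 17:
n in base 17: [1, 13]
k in base 17: [0, 5]
C(30,5) mod 17 = ∏ C(n_i, k_i) mod 17
Digit binomials (mod 17): C(1,0) = 1; C(13,5) = 1287 ≡ 12
Product: 1 × 12 = 12 ≡ 12 (mod 17)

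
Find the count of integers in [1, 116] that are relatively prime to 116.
56

116 = 2^2 × 29
φ(n) = n × ∏(1 - 1/p) for each prime p dividing n
φ(116) = 116 × (1 - 1/2) × (1 - 1/29) = 56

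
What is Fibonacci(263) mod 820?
777

Matrix identity: Q^n = [[F_(n+1), F_n], [F_n, F_(n-1)]] with Q = [[1,1],[1,0]].
n = 263 = 100000111₂. Square-and-multiply, entries mod 820:
Q^1 = [[1,1],[1,0]]
Q^2 = (Q^1)² = [[2,1],[1,1]]
Q^4 = (Q^2)² = [[5,3],[3,2]]
Q^8 = (Q^4)² = [[34,21],[21,13]]
Q^16 = (Q^8)² = [[777,167],[167,610]]
Q^32 = (Q^16)² = [[218,389],[389,649]]
Q^65 = (Q^32)²·Q = [[648,405],[405,243]]
Q^131 = (Q^65)²·Q = [[144,89],[89,55]]
Q^263 = (Q^131)²·Q = [[448,777],[777,491]]
F_263 mod 820 = Q^263[0][1] = 777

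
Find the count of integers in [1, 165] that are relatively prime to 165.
80

165 = 3 × 5 × 11
φ(n) = n × ∏(1 - 1/p) for each prime p dividing n
φ(165) = 165 × (1 - 1/3) × (1 - 1/5) × (1 - 1/11) = 80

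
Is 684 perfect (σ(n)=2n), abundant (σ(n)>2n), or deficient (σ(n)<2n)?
abundant

Proper divisors of 684: sum = 1 + 2 + 3 + 4 + 6 + 9 + 12 + 18 + ... + 114 + 171 + 228 + 342 (17 divisors) = 1136
Since 1136 > 684, 684 is abundant.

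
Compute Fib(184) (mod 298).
105

Matrix identity: Q^n = [[F_(n+1), F_n], [F_n, F_(n-1)]] with Q = [[1,1],[1,0]].
n = 184 = 10111000₂. Square-and-multiply, entries mod 298:
Q^1 = [[1,1],[1,0]]
Q^2 = (Q^1)² = [[2,1],[1,1]]
Q^5 = (Q^2)²·Q = [[8,5],[5,3]]
Q^11 = (Q^5)²·Q = [[144,89],[89,55]]
Q^23 = (Q^11)²·Q = [[178,49],[49,129]]
Q^46 = (Q^23)² = [[113,143],[143,268]]
Q^92 = (Q^46)² = [[140,247],[247,191]]
Q^184 = (Q^92)² = [[149,105],[105,44]]
F_184 mod 298 = Q^184[0][1] = 105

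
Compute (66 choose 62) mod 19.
12

Using Lucas' theorem:
Write n=66 and k=62 in base 19:
n in base 19: [3, 9]
k in base 19: [3, 5]
C(66,62) mod 19 = ∏ C(n_i, k_i) mod 19
Digit binomials (mod 19): C(3,3) = 1; C(9,5) = 126 ≡ 12
Product: 1 × 12 = 12 ≡ 12 (mod 19)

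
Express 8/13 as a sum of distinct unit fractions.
1/2 + 1/9 + 1/234

Greedy algorithm:
8/13: ceiling(13/8) = 2, use 1/2
3/26: ceiling(26/3) = 9, use 1/9
1/234: ceiling(234/1) = 234, use 1/234
Result: 8/13 = 1/2 + 1/9 + 1/234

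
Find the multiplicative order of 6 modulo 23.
11

23 is prime, so ord(6) divides φ(23) = 22.
Divisors of 22: 1, 2, 11, 22.
Repeated squaring: 6^1 ≡ 6, 6^2 ≡ 13, 6^4 ≡ 8, 6^8 ≡ 18, 6^16 ≡ 2 (mod 23).
Test 6^d mod 23 for each divisor d in increasing order:
6^1 ≡ 6
6^2 ≡ 13
6^11 = 6^8·6^2·6^1 ≡ 1  ← first divisor giving 1
The order is 11.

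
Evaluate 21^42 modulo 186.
159

Repeated squaring. Binary of 42 = 101010.
21^1 ≡ 21 (mod 186); 21^2 ≡ 69 (mod 186); 21^4 ≡ 111 (mod 186); 21^8 ≡ 45 (mod 186); 21^16 ≡ 165 (mod 186); 21^32 ≡ 69 (mod 186)
21^42 = 21^2 × 21^8 × 21^32 ≡ 159 (mod 186)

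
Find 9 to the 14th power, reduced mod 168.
81

Repeated squaring. Binary of 14 = 1110.
9^1 ≡ 9 (mod 168); 9^2 ≡ 81 (mod 168); 9^4 ≡ 9 (mod 168); 9^8 ≡ 81 (mod 168)
9^14 = 9^2 × 9^4 × 9^8 ≡ 81 (mod 168)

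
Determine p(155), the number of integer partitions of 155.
66493182097

p(n) counts ways to write n as a sum of positive integers (order ignored).
Euler's pentagonal recurrence: p(k) = p(k-1) + p(k-2) - p(k-5) - p(k-7) + p(k-12) + p(k-15) - ... (offsets j(3j∓1)/2, signs ++--, p(0)=1, p(<0)=0).
DP table for k = 0..154: p(0)=1, p(1)=1, p(2)=2, p(3)=3, p(4)=5, p(5)=7, p(6)=11, p(7)=15, p(8)=22, p(9)=30, p(10)=42, p(11)=56, p(12)=77, p(13)=101, p(14)=135, p(15)=176, p(16)=231, p(17)=297, p(18)=385, p(19)=490, p(20)=627, p(21)=792, p(22)=1002, p(23)=1255, p(24)=1575, p(25)=1958, p(26)=2436, p(27)=3010, p(28)=3718, p(29)=4565, p(30)=5604, p(31)=6842, p(32)=8349, p(33)=10143, p(34)=12310, p(35)=14883, p(36)=17977, p(37)=21637, p(38)=26015, p(39)=31185, p(40)=37338, p(41)=44583, p(42)=53174, p(43)=63261, p(44)=75175, p(45)=89134, p(46)=105558, p(47)=124754, p(48)=147273, p(49)=173525, p(50)=204226, p(51)=239943, p(52)=281589, p(53)=329931, p(54)=386155, p(55)=451276, p(56)=526823, p(57)=614154, p(58)=715220, p(59)=831820, p(60)=966467, p(61)=1121505, p(62)=1300156, p(63)=1505499, p(64)=1741630, p(65)=2012558, p(66)=2323520, p(67)=2679689, p(68)=3087735, p(69)=3554345, p(70)=4087968, p(71)=4697205, p(72)=5392783, p(73)=6185689, p(74)=7089500, p(75)=8118264, p(76)=9289091, p(77)=10619863, p(78)=12132164, p(79)=13848650, p(80)=15796476, p(81)=18004327, p(82)=20506255, p(83)=23338469, p(84)=26543660, p(85)=30167357, p(86)=34262962, p(87)=38887673, p(88)=44108109, p(89)=49995925, p(90)=56634173, p(91)=64112359, p(92)=72533807, p(93)=82010177, p(94)=92669720, p(95)=104651419, p(96)=118114304, p(97)=133230930, p(98)=150198136, p(99)=169229875, p(100)=190569292, p(101)=214481126, p(102)=241265379, p(103)=271248950, p(104)=304801365, p(105)=342325709, p(106)=384276336, p(107)=431149389, p(108)=483502844, p(109)=541946240, p(110)=607163746, p(111)=679903203, p(112)=761002156, p(113)=851376628, p(114)=952050665, p(115)=1064144451, p(116)=1188908248, p(117)=1327710076, p(118)=1482074143, p(119)=1653668665, p(120)=1844349560, p(121)=2056148051, p(122)=2291320912, p(123)=2552338241, p(124)=2841940500, p(125)=3163127352, p(126)=3519222692, p(127)=3913864295, p(128)=4351078600, p(129)=4835271870, p(130)=5371315400, p(131)=5964539504, p(132)=6620830889, p(133)=7346629512, p(134)=8149040695, p(135)=9035836076, p(136)=10015581680, p(137)=11097645016, p(138)=12292341831, p(139)=13610949895, p(140)=15065878135, p(141)=16670689208, p(142)=18440293320, p(143)=20390982757, p(144)=22540654445, p(145)=24908858009, p(146)=27517052599, p(147)=30388671978, p(148)=33549419497, p(149)=37027355200, p(150)=40853235313, p(151)=45060624582, p(152)=49686288421, p(153)=54770336324, p(154)=60356673280.
Final step: p(155) = p(154) + p(153) - p(150) - p(148) + p(143) + p(140) - p(133) - p(129) + p(120) + p(115) - p(104) - p(98) + p(85) + p(78) - p(63) - p(55) + p(38) + p(29) - p(10) - p(0)
= 60356673280 + 54770336324 - 40853235313 - 33549419497 + 20390982757 + 15065878135 - 7346629512 - 4835271870 + 1844349560 + 1064144451 - 304801365 - 150198136 + 30167357 + 12132164 - 1505499 - 451276 + 26015 + 4565 - 42 - 1
= 66493182097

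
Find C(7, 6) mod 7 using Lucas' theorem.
0

Using Lucas' theorem:
Write n=7 and k=6 in base 7:
n in base 7: [1, 0]
k in base 7: [0, 6]
C(7,6) mod 7 = ∏ C(n_i, k_i) mod 7
Digit binomials (mod 7): C(1,0) = 1; C(0,6) = 0 (k_i > n_i)
Product: 1 × 0 = 0 ≡ 0 (mod 7)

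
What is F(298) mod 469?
391

Matrix identity: Q^n = [[F_(n+1), F_n], [F_n, F_(n-1)]] with Q = [[1,1],[1,0]].
n = 298 = 100101010₂. Square-and-multiply, entries mod 469:
Q^1 = [[1,1],[1,0]]
Q^2 = (Q^1)² = [[2,1],[1,1]]
Q^4 = (Q^2)² = [[5,3],[3,2]]
Q^9 = (Q^4)²·Q = [[55,34],[34,21]]
Q^18 = (Q^9)² = [[429,239],[239,190]]
Q^37 = (Q^18)²·Q = [[302,96],[96,206]]
Q^74 = (Q^37)² = [[54,461],[461,62]]
Q^149 = (Q^74)²·Q = [[176,166],[166,10]]
Q^298 = (Q^149)² = [[376,391],[391,454]]
F_298 mod 469 = Q^298[0][1] = 391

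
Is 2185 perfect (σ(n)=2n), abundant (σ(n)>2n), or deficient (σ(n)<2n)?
deficient

Proper divisors of 2185: sum = 1 + 5 + 19 + 23 + 95 + 115 + 437 = 695
Since 695 < 2185, 2185 is deficient.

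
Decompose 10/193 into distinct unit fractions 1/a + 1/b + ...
1/20 + 1/552 + 1/532680

Greedy algorithm:
10/193: ceiling(193/10) = 20, use 1/20
7/3860: ceiling(3860/7) = 552, use 1/552
1/532680: ceiling(532680/1) = 532680, use 1/532680
Result: 10/193 = 1/20 + 1/552 + 1/532680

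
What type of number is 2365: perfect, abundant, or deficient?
deficient

Proper divisors of 2365: sum = 1 + 5 + 11 + 43 + 55 + 215 + 473 = 803
Since 803 < 2365, 2365 is deficient.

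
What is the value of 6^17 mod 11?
8

Repeated squaring. Binary of 17 = 10001.
6^1 ≡ 6 (mod 11); 6^2 ≡ 3 (mod 11); 6^4 ≡ 9 (mod 11); 6^8 ≡ 4 (mod 11); 6^16 ≡ 5 (mod 11)
6^17 = 6^1 × 6^16 ≡ 8 (mod 11)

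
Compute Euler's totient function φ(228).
72

228 = 2^2 × 3 × 19
φ(n) = n × ∏(1 - 1/p) for each prime p dividing n
φ(228) = 228 × (1 - 1/2) × (1 - 1/3) × (1 - 1/19) = 72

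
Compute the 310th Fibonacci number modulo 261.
233

Matrix identity: Q^n = [[F_(n+1), F_n], [F_n, F_(n-1)]] with Q = [[1,1],[1,0]].
n = 310 = 100110110₂. Square-and-multiply, entries mod 261:
Q^1 = [[1,1],[1,0]]
Q^2 = (Q^1)² = [[2,1],[1,1]]
Q^4 = (Q^2)² = [[5,3],[3,2]]
Q^9 = (Q^4)²·Q = [[55,34],[34,21]]
Q^19 = (Q^9)²·Q = [[240,5],[5,235]]
Q^38 = (Q^19)² = [[205,26],[26,179]]
Q^77 = (Q^38)²·Q = [[224,158],[158,66]]
Q^155 = (Q^77)²·Q = [[117,233],[233,145]]
Q^310 = (Q^155)² = [[118,233],[233,146]]
F_310 mod 261 = Q^310[0][1] = 233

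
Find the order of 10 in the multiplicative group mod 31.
15

31 is prime, so ord(10) divides φ(31) = 30.
Divisors of 30: 1, 2, 3, 5, 6, 10, 15, 30.
Repeated squaring: 10^1 ≡ 10, 10^2 ≡ 7, 10^4 ≡ 18, 10^8 ≡ 14, 10^16 ≡ 10 (mod 31).
Test 10^d mod 31 for each divisor d in increasing order:
10^1 ≡ 10
10^2 ≡ 7
10^3 = 10^2·10^1 ≡ 8
10^5 = 10^4·10^1 ≡ 25
10^6 = 10^4·10^2 ≡ 2
10^10 = 10^8·10^2 ≡ 5
10^15 = 10^8·10^4·10^2·10^1 ≡ 1  ← first divisor giving 1
The order is 15.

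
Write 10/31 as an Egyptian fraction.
1/4 + 1/14 + 1/868

Greedy algorithm:
10/31: ceiling(31/10) = 4, use 1/4
9/124: ceiling(124/9) = 14, use 1/14
1/868: ceiling(868/1) = 868, use 1/868
Result: 10/31 = 1/4 + 1/14 + 1/868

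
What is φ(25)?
20

25 = 5^2
φ(n) = n × ∏(1 - 1/p) for each prime p dividing n
φ(25) = 25 × (1 - 1/5) = 20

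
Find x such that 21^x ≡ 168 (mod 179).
68

Baby-step giant-step with step n = ⌈√179⌉ = 14.
Baby steps 21^j mod 179 (j:value) for j=0..13: 0:1, 1:21, 2:83, 3:132, 4:87, 5:37, 6:61, 7:28, 8:51, 9:176, 10:116, 11:109, 12:141, 13:97.
Giant-step multiplier: 21^(-14) ≡ 21^(178-14) = 21^164 ≡ 129 (mod 179).
Giant steps γ_i = 168·129^i mod 179: γ_0=168, γ_1=13, γ_2=66, γ_3=101, γ_4=141 (in table at j=12).
x = i·n + j = 4·14 + 12 = 68.
Check: 21^68 ≡ 168 (mod 179).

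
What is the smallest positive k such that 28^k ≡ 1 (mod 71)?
70

71 is prime, so ord(28) divides φ(71) = 70.
Divisors of 70: 1, 2, 5, 7, 10, 14, 35, 70.
Repeated squaring: 28^1 ≡ 28, 28^2 ≡ 3, 28^4 ≡ 9, 28^8 ≡ 10, 28^16 ≡ 29, 28^32 ≡ 60, 28^64 ≡ 50 (mod 71).
Test 28^d mod 71 for each divisor d in increasing order:
28^1 ≡ 28
28^2 ≡ 3
28^5 = 28^4·28^1 ≡ 39
28^7 = 28^4·28^2·28^1 ≡ 46
28^10 = 28^8·28^2 ≡ 30
28^14 = 28^8·28^4·28^2 ≡ 57
28^35 = 28^32·28^2·28^1 ≡ 70
28^70 = 28^64·28^4·28^2 ≡ 1  ← first divisor giving 1
The order is 70.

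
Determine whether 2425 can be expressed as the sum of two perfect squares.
11² + 48² (a=11, b=48)

Factorization: 2425 = 5^2 × 97
By Fermat: n is sum of two squares iff every prime p ≡ 3 (mod 4) appears to even power.
All primes ≡ 3 (mod 4) appear to even power.
Search a = 0, 1, 2, … for 2425 - a² a perfect square: first hit at a = 11: 2425 - 121 = 2304 = 48².
2425 = 11² + 48² = 121 + 2304 ✓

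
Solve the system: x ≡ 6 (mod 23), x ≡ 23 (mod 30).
443

Using Chinese Remainder Theorem:
M = 23 × 30 = 690
M1 = 30, M2 = 23
y1 = 30^(-1) mod 23 = 10
y2 = 23^(-1) mod 30 = 17
x = (6×30×10 + 23×23×17) mod 690 = 443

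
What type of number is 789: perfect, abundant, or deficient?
deficient

Proper divisors of 789: sum = 1 + 3 + 263 = 267
Since 267 < 789, 789 is deficient.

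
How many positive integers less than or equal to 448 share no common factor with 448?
192

448 = 2^6 × 7
φ(n) = n × ∏(1 - 1/p) for each prime p dividing n
φ(448) = 448 × (1 - 1/2) × (1 - 1/7) = 192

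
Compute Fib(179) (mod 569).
260

Matrix identity: Q^n = [[F_(n+1), F_n], [F_n, F_(n-1)]] with Q = [[1,1],[1,0]].
n = 179 = 10110011₂. Square-and-multiply, entries mod 569:
Q^1 = [[1,1],[1,0]]
Q^2 = (Q^1)² = [[2,1],[1,1]]
Q^5 = (Q^2)²·Q = [[8,5],[5,3]]
Q^11 = (Q^5)²·Q = [[144,89],[89,55]]
Q^22 = (Q^11)² = [[207,72],[72,135]]
Q^44 = (Q^22)² = [[237,157],[157,80]]
Q^89 = (Q^44)²·Q = [[286,20],[20,266]]
Q^179 = (Q^89)²·Q = [[489,260],[260,229]]
F_179 mod 569 = Q^179[0][1] = 260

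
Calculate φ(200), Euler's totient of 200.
80

200 = 2^3 × 5^2
φ(n) = n × ∏(1 - 1/p) for each prime p dividing n
φ(200) = 200 × (1 - 1/2) × (1 - 1/5) = 80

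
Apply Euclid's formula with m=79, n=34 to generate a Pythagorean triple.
(5085, 5372, 7397)

Euclid's formula: a = m² - n², b = 2mn, c = m² + n²
m = 79, n = 34
a = 79² - 34² = 6241 - 1156 = 5085
b = 2 × 79 × 34 = 5372
c = 79² + 34² = 6241 + 1156 = 7397
Verification: 5085² + 5372² = 25857225 + 28858384 = 54715609 = 7397² ✓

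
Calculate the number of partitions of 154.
60356673280

p(n) counts ways to write n as a sum of positive integers (order ignored).
Euler's pentagonal recurrence: p(k) = p(k-1) + p(k-2) - p(k-5) - p(k-7) + p(k-12) + p(k-15) - ... (offsets j(3j∓1)/2, signs ++--, p(0)=1, p(<0)=0).
DP table for k = 0..153: p(0)=1, p(1)=1, p(2)=2, p(3)=3, p(4)=5, p(5)=7, p(6)=11, p(7)=15, p(8)=22, p(9)=30, p(10)=42, p(11)=56, p(12)=77, p(13)=101, p(14)=135, p(15)=176, p(16)=231, p(17)=297, p(18)=385, p(19)=490, p(20)=627, p(21)=792, p(22)=1002, p(23)=1255, p(24)=1575, p(25)=1958, p(26)=2436, p(27)=3010, p(28)=3718, p(29)=4565, p(30)=5604, p(31)=6842, p(32)=8349, p(33)=10143, p(34)=12310, p(35)=14883, p(36)=17977, p(37)=21637, p(38)=26015, p(39)=31185, p(40)=37338, p(41)=44583, p(42)=53174, p(43)=63261, p(44)=75175, p(45)=89134, p(46)=105558, p(47)=124754, p(48)=147273, p(49)=173525, p(50)=204226, p(51)=239943, p(52)=281589, p(53)=329931, p(54)=386155, p(55)=451276, p(56)=526823, p(57)=614154, p(58)=715220, p(59)=831820, p(60)=966467, p(61)=1121505, p(62)=1300156, p(63)=1505499, p(64)=1741630, p(65)=2012558, p(66)=2323520, p(67)=2679689, p(68)=3087735, p(69)=3554345, p(70)=4087968, p(71)=4697205, p(72)=5392783, p(73)=6185689, p(74)=7089500, p(75)=8118264, p(76)=9289091, p(77)=10619863, p(78)=12132164, p(79)=13848650, p(80)=15796476, p(81)=18004327, p(82)=20506255, p(83)=23338469, p(84)=26543660, p(85)=30167357, p(86)=34262962, p(87)=38887673, p(88)=44108109, p(89)=49995925, p(90)=56634173, p(91)=64112359, p(92)=72533807, p(93)=82010177, p(94)=92669720, p(95)=104651419, p(96)=118114304, p(97)=133230930, p(98)=150198136, p(99)=169229875, p(100)=190569292, p(101)=214481126, p(102)=241265379, p(103)=271248950, p(104)=304801365, p(105)=342325709, p(106)=384276336, p(107)=431149389, p(108)=483502844, p(109)=541946240, p(110)=607163746, p(111)=679903203, p(112)=761002156, p(113)=851376628, p(114)=952050665, p(115)=1064144451, p(116)=1188908248, p(117)=1327710076, p(118)=1482074143, p(119)=1653668665, p(120)=1844349560, p(121)=2056148051, p(122)=2291320912, p(123)=2552338241, p(124)=2841940500, p(125)=3163127352, p(126)=3519222692, p(127)=3913864295, p(128)=4351078600, p(129)=4835271870, p(130)=5371315400, p(131)=5964539504, p(132)=6620830889, p(133)=7346629512, p(134)=8149040695, p(135)=9035836076, p(136)=10015581680, p(137)=11097645016, p(138)=12292341831, p(139)=13610949895, p(140)=15065878135, p(141)=16670689208, p(142)=18440293320, p(143)=20390982757, p(144)=22540654445, p(145)=24908858009, p(146)=27517052599, p(147)=30388671978, p(148)=33549419497, p(149)=37027355200, p(150)=40853235313, p(151)=45060624582, p(152)=49686288421, p(153)=54770336324.
Final step: p(154) = p(153) + p(152) - p(149) - p(147) + p(142) + p(139) - p(132) - p(128) + p(119) + p(114) - p(103) - p(97) + p(84) + p(77) - p(62) - p(54) + p(37) + p(28) - p(9)
= 54770336324 + 49686288421 - 37027355200 - 30388671978 + 18440293320 + 13610949895 - 6620830889 - 4351078600 + 1653668665 + 952050665 - 271248950 - 133230930 + 26543660 + 10619863 - 1300156 - 386155 + 21637 + 3718 - 30
= 60356673280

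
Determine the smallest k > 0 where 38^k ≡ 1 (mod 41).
8

41 is prime, so ord(38) divides φ(41) = 40.
Divisors of 40: 1, 2, 4, 5, 8, 10, 20, 40.
Repeated squaring: 38^1 ≡ 38, 38^2 ≡ 9, 38^4 ≡ 40, 38^8 ≡ 1, 38^16 ≡ 1, 38^32 ≡ 1 (mod 41).
Test 38^d mod 41 for each divisor d in increasing order:
38^1 ≡ 38
38^2 ≡ 9
38^4 ≡ 40
38^5 = 38^4·38^1 ≡ 3
38^8 ≡ 1  ← first divisor giving 1
The order is 8.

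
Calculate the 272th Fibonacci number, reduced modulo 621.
255

Matrix identity: Q^n = [[F_(n+1), F_n], [F_n, F_(n-1)]] with Q = [[1,1],[1,0]].
n = 272 = 100010000₂. Square-and-multiply, entries mod 621:
Q^1 = [[1,1],[1,0]]
Q^2 = (Q^1)² = [[2,1],[1,1]]
Q^4 = (Q^2)² = [[5,3],[3,2]]
Q^8 = (Q^4)² = [[34,21],[21,13]]
Q^17 = (Q^8)²·Q = [[100,355],[355,366]]
Q^34 = (Q^17)² = [[26,244],[244,403]]
Q^68 = (Q^34)² = [[596,348],[348,248]]
Q^136 = (Q^68)² = [[13,600],[600,34]]
Q^272 = (Q^136)² = [[610,255],[255,355]]
F_272 mod 621 = Q^272[0][1] = 255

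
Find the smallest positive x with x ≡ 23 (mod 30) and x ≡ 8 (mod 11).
173

Using Chinese Remainder Theorem:
M = 30 × 11 = 330
M1 = 11, M2 = 30
y1 = 11^(-1) mod 30 = 11
y2 = 30^(-1) mod 11 = 7
x = (23×11×11 + 8×30×7) mod 330 = 173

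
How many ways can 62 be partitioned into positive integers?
1300156

p(n) counts ways to write n as a sum of positive integers (order ignored).
Euler's pentagonal recurrence: p(k) = p(k-1) + p(k-2) - p(k-5) - p(k-7) + p(k-12) + p(k-15) - ... (offsets j(3j∓1)/2, signs ++--, p(0)=1, p(<0)=0).
DP table for k = 0..61: p(0)=1, p(1)=1, p(2)=2, p(3)=3, p(4)=5, p(5)=7, p(6)=11, p(7)=15, p(8)=22, p(9)=30, p(10)=42, p(11)=56, p(12)=77, p(13)=101, p(14)=135, p(15)=176, p(16)=231, p(17)=297, p(18)=385, p(19)=490, p(20)=627, p(21)=792, p(22)=1002, p(23)=1255, p(24)=1575, p(25)=1958, p(26)=2436, p(27)=3010, p(28)=3718, p(29)=4565, p(30)=5604, p(31)=6842, p(32)=8349, p(33)=10143, p(34)=12310, p(35)=14883, p(36)=17977, p(37)=21637, p(38)=26015, p(39)=31185, p(40)=37338, p(41)=44583, p(42)=53174, p(43)=63261, p(44)=75175, p(45)=89134, p(46)=105558, p(47)=124754, p(48)=147273, p(49)=173525, p(50)=204226, p(51)=239943, p(52)=281589, p(53)=329931, p(54)=386155, p(55)=451276, p(56)=526823, p(57)=614154, p(58)=715220, p(59)=831820, p(60)=966467, p(61)=1121505.
Final step: p(62) = p(61) + p(60) - p(57) - p(55) + p(50) + p(47) - p(40) - p(36) + p(27) + p(22) - p(11) - p(5)
= 1121505 + 966467 - 614154 - 451276 + 204226 + 124754 - 37338 - 17977 + 3010 + 1002 - 56 - 7
= 1300156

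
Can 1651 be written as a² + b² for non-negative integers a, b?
Not possible

Factorization: 1651 = 13 × 127
By Fermat: n is sum of two squares iff every prime p ≡ 3 (mod 4) appears to even power.
Prime(s) ≡ 3 (mod 4) with odd exponent: [(127, 1)]
Therefore 1651 cannot be expressed as a² + b².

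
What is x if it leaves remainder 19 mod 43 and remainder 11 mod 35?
1481

Using Chinese Remainder Theorem:
M = 43 × 35 = 1505
M1 = 35, M2 = 43
y1 = 35^(-1) mod 43 = 16
y2 = 43^(-1) mod 35 = 22
x = (19×35×16 + 11×43×22) mod 1505 = 1481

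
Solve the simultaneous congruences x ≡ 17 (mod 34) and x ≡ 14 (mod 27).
527

Using Chinese Remainder Theorem:
M = 34 × 27 = 918
M1 = 27, M2 = 34
y1 = 27^(-1) mod 34 = 29
y2 = 34^(-1) mod 27 = 4
x = (17×27×29 + 14×34×4) mod 918 = 527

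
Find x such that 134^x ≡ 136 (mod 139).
112

Baby-step giant-step with step n = ⌈√139⌉ = 12.
Baby steps 134^j mod 139 (j:value) for j=0..11: 0:1, 1:134, 2:25, 3:14, 4:69, 5:72, 6:57, 7:132, 8:35, 9:103, 10:41, 11:73.
Giant-step multiplier: 134^(-12) ≡ 134^(138-12) = 134^126 ≡ 131 (mod 139).
Giant steps γ_i = 136·131^i mod 139: γ_0=136, γ_1=24, γ_2=86, γ_3=7, γ_4=83, γ_5=31, γ_6=30, γ_7=38, γ_8=113, γ_9=69 (in table at j=4).
x = i·n + j = 9·12 + 4 = 112.
Check: 134^112 ≡ 136 (mod 139).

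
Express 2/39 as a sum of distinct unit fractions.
1/20 + 1/780

Greedy algorithm:
2/39: ceiling(39/2) = 20, use 1/20
1/780: ceiling(780/1) = 780, use 1/780
Result: 2/39 = 1/20 + 1/780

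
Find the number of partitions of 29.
4565

p(n) counts ways to write n as a sum of positive integers (order ignored).
Euler's pentagonal recurrence: p(k) = p(k-1) + p(k-2) - p(k-5) - p(k-7) + p(k-12) + p(k-15) - ... (offsets j(3j∓1)/2, signs ++--, p(0)=1, p(<0)=0).
DP table for k = 0..28: p(0)=1, p(1)=1, p(2)=2, p(3)=3, p(4)=5, p(5)=7, p(6)=11, p(7)=15, p(8)=22, p(9)=30, p(10)=42, p(11)=56, p(12)=77, p(13)=101, p(14)=135, p(15)=176, p(16)=231, p(17)=297, p(18)=385, p(19)=490, p(20)=627, p(21)=792, p(22)=1002, p(23)=1255, p(24)=1575, p(25)=1958, p(26)=2436, p(27)=3010, p(28)=3718.
Final step: p(29) = p(28) + p(27) - p(24) - p(22) + p(17) + p(14) - p(7) - p(3)
= 3718 + 3010 - 1575 - 1002 + 297 + 135 - 15 - 3
= 4565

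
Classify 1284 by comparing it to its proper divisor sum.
abundant

Proper divisors of 1284: sum = 1 + 2 + 3 + 4 + 6 + 12 + 107 + 214 + 321 + 428 + 642 = 1740
Since 1740 > 1284, 1284 is abundant.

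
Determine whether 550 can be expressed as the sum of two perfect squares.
Not possible

Factorization: 550 = 2 × 5^2 × 11
By Fermat: n is sum of two squares iff every prime p ≡ 3 (mod 4) appears to even power.
Prime(s) ≡ 3 (mod 4) with odd exponent: [(11, 1)]
Therefore 550 cannot be expressed as a² + b².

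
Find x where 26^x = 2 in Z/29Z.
3

Baby-step giant-step with step n = ⌈√29⌉ = 6.
Baby steps 26^j mod 29 (j:value) for j=0..5: 0:1, 1:26, 2:9, 3:2, 4:23, 5:18.
h = 2 is already in the table at j=3, so x = 3.
Check: 26^3 ≡ 2 (mod 29).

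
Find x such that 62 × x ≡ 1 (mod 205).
43

gcd(62, 205) = 1, so the inverse exists.
Extended Euclidean algorithm on (205, 62):
205 = 3 × 62 + 19  ⟹  19 = (1)·205 + (-3)·62
62 = 3 × 19 + 5  ⟹  5 = (-3)·205 + (10)·62
19 = 3 × 5 + 4  ⟹  4 = (10)·205 + (-33)·62
5 = 1 × 4 + 1  ⟹  1 = (-13)·205 + (43)·62
So (43)·62 ≡ 1 (mod 205), i.e. 62^(-1) ≡ 43 (mod 205).
Check: 62 × 43 = 2666 ≡ 1 (mod 205)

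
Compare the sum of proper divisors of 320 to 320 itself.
abundant

Proper divisors of 320: sum = 1 + 2 + 4 + 5 + 8 + 10 + 16 + 20 + 32 + 40 + 64 + 80 + 160 = 442
Since 442 > 320, 320 is abundant.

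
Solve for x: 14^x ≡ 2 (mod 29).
13

Baby-step giant-step with step n = ⌈√29⌉ = 6.
Baby steps 14^j mod 29 (j:value) for j=0..5: 0:1, 1:14, 2:22, 3:18, 4:20, 5:19.
Giant-step multiplier: 14^(-6) ≡ 14^(28-6) = 14^22 ≡ 6 (mod 29).
Giant steps γ_i = 2·6^i mod 29: γ_0=2, γ_1=12, γ_2=14 (in table at j=1).
x = i·n + j = 2·6 + 1 = 13.
Check: 14^13 ≡ 2 (mod 29).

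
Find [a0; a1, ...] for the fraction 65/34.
[1; 1, 10, 3]

Euclidean algorithm steps:
65 = 1 × 34 + 31
34 = 1 × 31 + 3
31 = 10 × 3 + 1
3 = 3 × 1 + 0
Continued fraction: [1; 1, 10, 3]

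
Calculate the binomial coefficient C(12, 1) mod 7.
5

Using Lucas' theorem:
Write n=12 and k=1 in base 7:
n in base 7: [1, 5]
k in base 7: [0, 1]
C(12,1) mod 7 = ∏ C(n_i, k_i) mod 7
Digit binomials (mod 7): C(1,0) = 1; C(5,1) = 5
Product: 1 × 5 = 5 ≡ 5 (mod 7)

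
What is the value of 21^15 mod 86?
21

Repeated squaring. Binary of 15 = 1111.
21^1 ≡ 21 (mod 86); 21^2 ≡ 11 (mod 86); 21^4 ≡ 35 (mod 86); 21^8 ≡ 21 (mod 86)
21^15 = 21^1 × 21^2 × 21^4 × 21^8 ≡ 21 (mod 86)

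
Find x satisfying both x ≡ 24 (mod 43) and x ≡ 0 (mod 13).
325

Using Chinese Remainder Theorem:
M = 43 × 13 = 559
M1 = 13, M2 = 43
y1 = 13^(-1) mod 43 = 10
y2 = 43^(-1) mod 13 = 10
x = (24×13×10 + 0×43×10) mod 559 = 325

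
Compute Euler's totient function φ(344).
168

344 = 2^3 × 43
φ(n) = n × ∏(1 - 1/p) for each prime p dividing n
φ(344) = 344 × (1 - 1/2) × (1 - 1/43) = 168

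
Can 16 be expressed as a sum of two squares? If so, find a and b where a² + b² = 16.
0² + 4² (a=0, b=4)

Factorization: 16 = 2^4
By Fermat: n is sum of two squares iff every prime p ≡ 3 (mod 4) appears to even power.
All primes ≡ 3 (mod 4) appear to even power.
Search a = 0, 1, 2, … for 16 - a² a perfect square: first hit at a = 0: 16 - 0 = 16 = 4².
16 = 0² + 4² = 0 + 16 ✓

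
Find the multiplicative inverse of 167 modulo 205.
178

gcd(167, 205) = 1, so the inverse exists.
Extended Euclidean algorithm on (205, 167):
205 = 1 × 167 + 38  ⟹  38 = (1)·205 + (-1)·167
167 = 4 × 38 + 15  ⟹  15 = (-4)·205 + (5)·167
38 = 2 × 15 + 8  ⟹  8 = (9)·205 + (-11)·167
15 = 1 × 8 + 7  ⟹  7 = (-13)·205 + (16)·167
8 = 1 × 7 + 1  ⟹  1 = (22)·205 + (-27)·167
So (-27)·167 ≡ 1 (mod 205), i.e. 167^(-1) ≡ -27 ≡ 178 (mod 205).
Check: 167 × 178 = 29726 ≡ 1 (mod 205)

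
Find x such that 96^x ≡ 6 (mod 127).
55

Baby-step giant-step with step n = ⌈√127⌉ = 12.
Baby steps 96^j mod 127 (j:value) for j=0..11: 0:1, 1:96, 2:72, 3:54, 4:104, 5:78, 6:122, 7:28, 8:21, 9:111, 10:115, 11:118.
Giant-step multiplier: 96^(-12) ≡ 96^(126-12) = 96^114 ≡ 61 (mod 127).
Giant steps γ_i = 6·61^i mod 127: γ_0=6, γ_1=112, γ_2=101, γ_3=65, γ_4=28 (in table at j=7).
x = i·n + j = 4·12 + 7 = 55.
Check: 96^55 ≡ 6 (mod 127).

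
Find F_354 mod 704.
344

Matrix identity: Q^n = [[F_(n+1), F_n], [F_n, F_(n-1)]] with Q = [[1,1],[1,0]].
n = 354 = 101100010₂. Square-and-multiply, entries mod 704:
Q^1 = [[1,1],[1,0]]
Q^2 = (Q^1)² = [[2,1],[1,1]]
Q^5 = (Q^2)²·Q = [[8,5],[5,3]]
Q^11 = (Q^5)²·Q = [[144,89],[89,55]]
Q^22 = (Q^11)² = [[497,111],[111,386]]
Q^44 = (Q^22)² = [[258,157],[157,101]]
Q^88 = (Q^44)² = [[397,43],[43,354]]
Q^177 = (Q^88)²·Q = [[263,354],[354,613]]
Q^354 = (Q^177)² = [[181,344],[344,541]]
F_354 mod 704 = Q^354[0][1] = 344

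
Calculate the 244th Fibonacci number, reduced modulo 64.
35

Matrix identity: Q^n = [[F_(n+1), F_n], [F_n, F_(n-1)]] with Q = [[1,1],[1,0]].
n = 244 = 11110100₂. Square-and-multiply, entries mod 64:
Q^1 = [[1,1],[1,0]]
Q^3 = (Q^1)²·Q = [[3,2],[2,1]]
Q^7 = (Q^3)²·Q = [[21,13],[13,8]]
Q^15 = (Q^7)²·Q = [[27,34],[34,57]]
Q^30 = (Q^15)² = [[29,40],[40,53]]
Q^61 = (Q^30)²·Q = [[25,9],[9,16]]
Q^122 = (Q^61)² = [[2,49],[49,17]]
Q^244 = (Q^122)² = [[37,35],[35,2]]
F_244 mod 64 = Q^244[0][1] = 35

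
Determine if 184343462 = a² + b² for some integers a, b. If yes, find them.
Not possible

Factorization: 184343462 = 2 × 41 × 131^3
By Fermat: n is sum of two squares iff every prime p ≡ 3 (mod 4) appears to even power.
Prime(s) ≡ 3 (mod 4) with odd exponent: [(131, 3)]
Therefore 184343462 cannot be expressed as a² + b².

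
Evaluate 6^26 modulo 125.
6

Repeated squaring. Binary of 26 = 11010.
6^1 ≡ 6 (mod 125); 6^2 ≡ 36 (mod 125); 6^4 ≡ 46 (mod 125); 6^8 ≡ 116 (mod 125); 6^16 ≡ 81 (mod 125)
6^26 = 6^2 × 6^8 × 6^16 ≡ 6 (mod 125)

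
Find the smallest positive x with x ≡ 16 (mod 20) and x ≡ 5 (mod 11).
16

Using Chinese Remainder Theorem:
M = 20 × 11 = 220
M1 = 11, M2 = 20
y1 = 11^(-1) mod 20 = 11
y2 = 20^(-1) mod 11 = 5
x = (16×11×11 + 5×20×5) mod 220 = 16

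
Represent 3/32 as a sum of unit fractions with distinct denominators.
1/11 + 1/352

Greedy algorithm:
3/32: ceiling(32/3) = 11, use 1/11
1/352: ceiling(352/1) = 352, use 1/352
Result: 3/32 = 1/11 + 1/352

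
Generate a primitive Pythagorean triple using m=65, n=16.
(3969, 2080, 4481)

Euclid's formula: a = m² - n², b = 2mn, c = m² + n²
m = 65, n = 16
a = 65² - 16² = 4225 - 256 = 3969
b = 2 × 65 × 16 = 2080
c = 65² + 16² = 4225 + 256 = 4481
Verification: 3969² + 2080² = 15752961 + 4326400 = 20079361 = 4481² ✓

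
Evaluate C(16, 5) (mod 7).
0

Using Lucas' theorem:
Write n=16 and k=5 in base 7:
n in base 7: [2, 2]
k in base 7: [0, 5]
C(16,5) mod 7 = ∏ C(n_i, k_i) mod 7
Digit binomials (mod 7): C(2,0) = 1; C(2,5) = 0 (k_i > n_i)
Product: 1 × 0 = 0 ≡ 0 (mod 7)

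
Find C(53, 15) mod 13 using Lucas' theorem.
0

Using Lucas' theorem:
Write n=53 and k=15 in base 13:
n in base 13: [4, 1]
k in base 13: [1, 2]
C(53,15) mod 13 = ∏ C(n_i, k_i) mod 13
Digit binomials (mod 13): C(4,1) = 4; C(1,2) = 0 (k_i > n_i)
Product: 4 × 0 = 0 ≡ 0 (mod 13)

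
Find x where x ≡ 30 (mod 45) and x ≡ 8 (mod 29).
1110

Using Chinese Remainder Theorem:
M = 45 × 29 = 1305
M1 = 29, M2 = 45
y1 = 29^(-1) mod 45 = 14
y2 = 45^(-1) mod 29 = 20
x = (30×29×14 + 8×45×20) mod 1305 = 1110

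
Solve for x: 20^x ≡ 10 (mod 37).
24

Baby-step giant-step with step n = ⌈√37⌉ = 7.
Baby steps 20^j mod 37 (j:value) for j=0..6: 0:1, 1:20, 2:30, 3:8, 4:12, 5:18, 6:27.
Giant-step multiplier: 20^(-7) ≡ 20^(36-7) = 20^29 ≡ 32 (mod 37).
Giant steps γ_i = 10·32^i mod 37: γ_0=10, γ_1=24, γ_2=28, γ_3=8 (in table at j=3).
x = i·n + j = 3·7 + 3 = 24.
Check: 20^24 ≡ 10 (mod 37).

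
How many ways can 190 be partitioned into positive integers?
1667727404093

p(n) counts ways to write n as a sum of positive integers (order ignored).
Euler's pentagonal recurrence: p(k) = p(k-1) + p(k-2) - p(k-5) - p(k-7) + p(k-12) + p(k-15) - ... (offsets j(3j∓1)/2, signs ++--, p(0)=1, p(<0)=0).
DP table for k = 0..189: p(0)=1, p(1)=1, p(2)=2, p(3)=3, p(4)=5, p(5)=7, p(6)=11, p(7)=15, p(8)=22, p(9)=30, p(10)=42, p(11)=56, p(12)=77, p(13)=101, p(14)=135, p(15)=176, p(16)=231, p(17)=297, p(18)=385, p(19)=490, p(20)=627, p(21)=792, p(22)=1002, p(23)=1255, p(24)=1575, p(25)=1958, p(26)=2436, p(27)=3010, p(28)=3718, p(29)=4565, p(30)=5604, p(31)=6842, p(32)=8349, p(33)=10143, p(34)=12310, p(35)=14883, p(36)=17977, p(37)=21637, p(38)=26015, p(39)=31185, p(40)=37338, p(41)=44583, p(42)=53174, p(43)=63261, p(44)=75175, p(45)=89134, p(46)=105558, p(47)=124754, p(48)=147273, p(49)=173525, p(50)=204226, p(51)=239943, p(52)=281589, p(53)=329931, p(54)=386155, p(55)=451276, p(56)=526823, p(57)=614154, p(58)=715220, p(59)=831820, p(60)=966467, p(61)=1121505, p(62)=1300156, p(63)=1505499, p(64)=1741630, p(65)=2012558, p(66)=2323520, p(67)=2679689, p(68)=3087735, p(69)=3554345, p(70)=4087968, p(71)=4697205, p(72)=5392783, p(73)=6185689, p(74)=7089500, p(75)=8118264, p(76)=9289091, p(77)=10619863, p(78)=12132164, p(79)=13848650, p(80)=15796476, p(81)=18004327, p(82)=20506255, p(83)=23338469, p(84)=26543660, p(85)=30167357, p(86)=34262962, p(87)=38887673, p(88)=44108109, p(89)=49995925, p(90)=56634173, p(91)=64112359, p(92)=72533807, p(93)=82010177, p(94)=92669720, p(95)=104651419, p(96)=118114304, p(97)=133230930, p(98)=150198136, p(99)=169229875, p(100)=190569292, p(101)=214481126, p(102)=241265379, p(103)=271248950, p(104)=304801365, p(105)=342325709, p(106)=384276336, p(107)=431149389, p(108)=483502844, p(109)=541946240, p(110)=607163746, p(111)=679903203, p(112)=761002156, p(113)=851376628, p(114)=952050665, p(115)=1064144451, p(116)=1188908248, p(117)=1327710076, p(118)=1482074143, p(119)=1653668665, p(120)=1844349560, p(121)=2056148051, p(122)=2291320912, p(123)=2552338241, p(124)=2841940500, p(125)=3163127352, p(126)=3519222692, p(127)=3913864295, p(128)=4351078600, p(129)=4835271870, p(130)=5371315400, p(131)=5964539504, p(132)=6620830889, p(133)=7346629512, p(134)=8149040695, p(135)=9035836076, p(136)=10015581680, p(137)=11097645016, p(138)=12292341831, p(139)=13610949895, p(140)=15065878135, p(141)=16670689208, p(142)=18440293320, p(143)=20390982757, p(144)=22540654445, p(145)=24908858009, p(146)=27517052599, p(147)=30388671978, p(148)=33549419497, p(149)=37027355200, p(150)=40853235313, p(151)=45060624582, p(152)=49686288421, p(153)=54770336324, p(154)=60356673280, p(155)=66493182097, p(156)=73232243759, p(157)=80630964769, p(158)=88751778802, p(159)=97662728555, p(160)=107438159466, p(161)=118159068427, p(162)=129913904637, p(163)=142798995930, p(164)=156919475295, p(165)=172389800255, p(166)=189334822579, p(167)=207890420102, p(168)=228204732751, p(169)=250438925115, p(170)=274768617130, p(171)=301384802048, p(172)=330495499613, p(173)=362326859895, p(174)=397125074750, p(175)=435157697830, p(176)=476715857290, p(177)=522115831195, p(178)=571701605655, p(179)=625846753120, p(180)=684957390936, p(181)=749474411781, p(182)=819876908323, p(183)=896684817527, p(184)=980462880430, p(185)=1071823774337, p(186)=1171432692373, p(187)=1280011042268, p(188)=1398341745571, p(189)=1527273599625.
Final step: p(190) = p(189) + p(188) - p(185) - p(183) + p(178) + p(175) - p(168) - p(164) + p(155) + p(150) - p(139) - p(133) + p(120) + p(113) - p(98) - p(90) + p(73) + p(64) - p(45) - p(35) + p(14) + p(3)
= 1527273599625 + 1398341745571 - 1071823774337 - 896684817527 + 571701605655 + 435157697830 - 228204732751 - 156919475295 + 66493182097 + 40853235313 - 13610949895 - 7346629512 + 1844349560 + 851376628 - 150198136 - 56634173 + 6185689 + 1741630 - 89134 - 14883 + 135 + 3
= 1667727404093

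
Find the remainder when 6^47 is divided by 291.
81

Repeated squaring. Binary of 47 = 101111.
6^1 ≡ 6 (mod 291); 6^2 ≡ 36 (mod 291); 6^4 ≡ 132 (mod 291); 6^8 ≡ 255 (mod 291); 6^16 ≡ 132 (mod 291); 6^32 ≡ 255 (mod 291)
6^47 = 6^1 × 6^2 × 6^4 × 6^8 × 6^32 ≡ 81 (mod 291)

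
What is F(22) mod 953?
557

Matrix identity: Q^n = [[F_(n+1), F_n], [F_n, F_(n-1)]] with Q = [[1,1],[1,0]].
n = 22 = 10110₂. Square-and-multiply, entries mod 953:
Q^1 = [[1,1],[1,0]]
Q^2 = (Q^1)² = [[2,1],[1,1]]
Q^5 = (Q^2)²·Q = [[8,5],[5,3]]
Q^11 = (Q^5)²·Q = [[144,89],[89,55]]
Q^22 = (Q^11)² = [[67,557],[557,463]]
F_22 mod 953 = Q^22[0][1] = 557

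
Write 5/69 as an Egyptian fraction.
1/14 + 1/966

Greedy algorithm:
5/69: ceiling(69/5) = 14, use 1/14
1/966: ceiling(966/1) = 966, use 1/966
Result: 5/69 = 1/14 + 1/966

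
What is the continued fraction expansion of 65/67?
[0; 1, 32, 2]

Euclidean algorithm steps:
65 = 0 × 67 + 65
67 = 1 × 65 + 2
65 = 32 × 2 + 1
2 = 2 × 1 + 0
Continued fraction: [0; 1, 32, 2]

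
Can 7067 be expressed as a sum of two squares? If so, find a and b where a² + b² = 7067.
Not possible

Factorization: 7067 = 37 × 191
By Fermat: n is sum of two squares iff every prime p ≡ 3 (mod 4) appears to even power.
Prime(s) ≡ 3 (mod 4) with odd exponent: [(191, 1)]
Therefore 7067 cannot be expressed as a² + b².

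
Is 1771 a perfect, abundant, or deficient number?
deficient

Proper divisors of 1771: sum = 1 + 7 + 11 + 23 + 77 + 161 + 253 = 533
Since 533 < 1771, 1771 is deficient.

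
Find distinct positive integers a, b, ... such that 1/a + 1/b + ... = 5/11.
1/3 + 1/9 + 1/99

Greedy algorithm:
5/11: ceiling(11/5) = 3, use 1/3
4/33: ceiling(33/4) = 9, use 1/9
1/99: ceiling(99/1) = 99, use 1/99
Result: 5/11 = 1/3 + 1/9 + 1/99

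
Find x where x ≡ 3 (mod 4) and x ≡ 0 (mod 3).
3

Using Chinese Remainder Theorem:
M = 4 × 3 = 12
M1 = 3, M2 = 4
y1 = 3^(-1) mod 4 = 3
y2 = 4^(-1) mod 3 = 1
x = (3×3×3 + 0×4×1) mod 12 = 3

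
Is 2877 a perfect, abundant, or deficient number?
deficient

Proper divisors of 2877: sum = 1 + 3 + 7 + 21 + 137 + 411 + 959 = 1539
Since 1539 < 2877, 2877 is deficient.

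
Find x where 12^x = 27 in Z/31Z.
27

Baby-step giant-step with step n = ⌈√31⌉ = 6.
Baby steps 12^j mod 31 (j:value) for j=0..5: 0:1, 1:12, 2:20, 3:23, 4:28, 5:26.
Giant-step multiplier: 12^(-6) ≡ 12^(30-6) = 12^24 ≡ 16 (mod 31).
Giant steps γ_i = 27·16^i mod 31: γ_0=27, γ_1=29, γ_2=30, γ_3=15, γ_4=23 (in table at j=3).
x = i·n + j = 4·6 + 3 = 27.
Check: 12^27 ≡ 27 (mod 31).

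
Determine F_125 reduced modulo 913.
709

Matrix identity: Q^n = [[F_(n+1), F_n], [F_n, F_(n-1)]] with Q = [[1,1],[1,0]].
n = 125 = 1111101₂. Square-and-multiply, entries mod 913:
Q^1 = [[1,1],[1,0]]
Q^3 = (Q^1)²·Q = [[3,2],[2,1]]
Q^7 = (Q^3)²·Q = [[21,13],[13,8]]
Q^15 = (Q^7)²·Q = [[74,610],[610,377]]
Q^31 = (Q^15)²·Q = [[804,507],[507,297]]
Q^62 = (Q^31)² = [[508,364],[364,144]]
Q^125 = (Q^62)²·Q = [[657,709],[709,861]]
F_125 mod 913 = Q^125[0][1] = 709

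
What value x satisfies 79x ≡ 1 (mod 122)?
17

gcd(79, 122) = 1, so the inverse exists.
Extended Euclidean algorithm on (122, 79):
122 = 1 × 79 + 43  ⟹  43 = (1)·122 + (-1)·79
79 = 1 × 43 + 36  ⟹  36 = (-1)·122 + (2)·79
43 = 1 × 36 + 7  ⟹  7 = (2)·122 + (-3)·79
36 = 5 × 7 + 1  ⟹  1 = (-11)·122 + (17)·79
So (17)·79 ≡ 1 (mod 122), i.e. 79^(-1) ≡ 17 (mod 122).
Check: 79 × 17 = 1343 ≡ 1 (mod 122)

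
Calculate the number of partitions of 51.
239943

p(n) counts ways to write n as a sum of positive integers (order ignored).
Euler's pentagonal recurrence: p(k) = p(k-1) + p(k-2) - p(k-5) - p(k-7) + p(k-12) + p(k-15) - ... (offsets j(3j∓1)/2, signs ++--, p(0)=1, p(<0)=0).
DP table for k = 0..50: p(0)=1, p(1)=1, p(2)=2, p(3)=3, p(4)=5, p(5)=7, p(6)=11, p(7)=15, p(8)=22, p(9)=30, p(10)=42, p(11)=56, p(12)=77, p(13)=101, p(14)=135, p(15)=176, p(16)=231, p(17)=297, p(18)=385, p(19)=490, p(20)=627, p(21)=792, p(22)=1002, p(23)=1255, p(24)=1575, p(25)=1958, p(26)=2436, p(27)=3010, p(28)=3718, p(29)=4565, p(30)=5604, p(31)=6842, p(32)=8349, p(33)=10143, p(34)=12310, p(35)=14883, p(36)=17977, p(37)=21637, p(38)=26015, p(39)=31185, p(40)=37338, p(41)=44583, p(42)=53174, p(43)=63261, p(44)=75175, p(45)=89134, p(46)=105558, p(47)=124754, p(48)=147273, p(49)=173525, p(50)=204226.
Final step: p(51) = p(50) + p(49) - p(46) - p(44) + p(39) + p(36) - p(29) - p(25) + p(16) + p(11) - p(0)
= 204226 + 173525 - 105558 - 75175 + 31185 + 17977 - 4565 - 1958 + 231 + 56 - 1
= 239943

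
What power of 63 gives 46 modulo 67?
31

Baby-step giant-step with step n = ⌈√67⌉ = 9.
Baby steps 63^j mod 67 (j:value) for j=0..8: 0:1, 1:63, 2:16, 3:3, 4:55, 5:48, 6:9, 7:31, 8:10.
Giant-step multiplier: 63^(-9) ≡ 63^(66-9) = 63^57 ≡ 5 (mod 67).
Giant steps γ_i = 46·5^i mod 67: γ_0=46, γ_1=29, γ_2=11, γ_3=55 (in table at j=4).
x = i·n + j = 3·9 + 4 = 31.
Check: 63^31 ≡ 46 (mod 67).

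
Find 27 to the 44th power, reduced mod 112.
1

Repeated squaring. Binary of 44 = 101100.
27^1 ≡ 27 (mod 112); 27^2 ≡ 57 (mod 112); 27^4 ≡ 1 (mod 112); 27^8 ≡ 1 (mod 112); 27^16 ≡ 1 (mod 112); 27^32 ≡ 1 (mod 112)
27^44 = 27^4 × 27^8 × 27^32 ≡ 1 (mod 112)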